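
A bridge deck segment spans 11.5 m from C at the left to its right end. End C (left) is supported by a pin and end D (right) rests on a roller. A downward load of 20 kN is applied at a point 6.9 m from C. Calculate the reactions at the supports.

C_x = 0, C_y = 8.000 kN, D_y = 12.00 kN

Taking moments about C: D_y·11.5 − 20·6.9 = 0 → D_y = 138/11.5 = 12.00 kN.
ΣF_y = 0: C_y + 12 − 20 = 0 → C_y = 8.000 kN.
ΣF_x = 0: no horizontal applied forces, so C_x = 0.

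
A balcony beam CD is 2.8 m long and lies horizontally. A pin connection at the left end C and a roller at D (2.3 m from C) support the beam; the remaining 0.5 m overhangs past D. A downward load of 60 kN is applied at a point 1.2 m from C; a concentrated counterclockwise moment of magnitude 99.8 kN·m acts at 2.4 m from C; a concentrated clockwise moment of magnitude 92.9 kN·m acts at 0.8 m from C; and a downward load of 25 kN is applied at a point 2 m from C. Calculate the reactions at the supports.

Moments about C: D_y·2.3 − 60·1.2 + 99.8 − 92.9 − 25·2 = 0 → D_y = 115.1/2.3 = 50.0435 ≈ 50.04 kN.
ΣF_y = 0: C_y + 50.0435 − 60 − 25 = 0 → C_y = 34.96 kN.
ΣF_x = 0: no horizontal applied forces, so C_x = 0.

C_x = 0, C_y = 34.96 kN, D_y = 50.04 kN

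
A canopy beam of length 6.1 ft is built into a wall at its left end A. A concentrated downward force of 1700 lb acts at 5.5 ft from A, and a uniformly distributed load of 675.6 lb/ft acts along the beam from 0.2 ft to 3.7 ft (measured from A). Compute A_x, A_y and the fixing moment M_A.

A_x = 0, A_y = 4065 lb, M_A = 13960 lb·ft

Resultant of the distributed load: 675.6 × 3.5 = 2364.6 lb at 1.95 ft from A.
ΣF_x = 0: A_x = 0.
ΣF_y = 0: A_y − 1700 − 675.6·3.5 = 0 → A_y = 4065 lb.
ΣM about A: M_A − 1700·5.5 − (675.6·3.5)·1.95 = 0 → M_A = 13960 lb·ft.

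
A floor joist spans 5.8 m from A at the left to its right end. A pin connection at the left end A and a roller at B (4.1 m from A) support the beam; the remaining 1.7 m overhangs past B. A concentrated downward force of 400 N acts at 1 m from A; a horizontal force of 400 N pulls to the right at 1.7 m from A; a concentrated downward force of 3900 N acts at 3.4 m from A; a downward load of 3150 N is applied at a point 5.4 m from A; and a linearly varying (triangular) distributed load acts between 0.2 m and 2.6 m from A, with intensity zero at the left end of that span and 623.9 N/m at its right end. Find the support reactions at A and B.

A_x = -400.0 N, A_y = 389.5 N, B_y = 7809 N

Resultant of the triangular load: ½ × 623.9 × 2.4 = 748.68 N, acting at 1.8 m from A (one-third of the span from the peak).
Taking moments about A: B_y·4.1 − 400·1 − 3900·3.4 − 3150·5.4 − (½·623.9·2.4)·1.8 = 0 → B_y = 32017.624/4.1 = 7809.18 ≈ 7809 N.
ΣF_y = 0: A_y + 7809.18 − 400 − 3900 − 3150 − ½·623.9·2.4 = 0 → A_y = 389.5 N.
ΣF_x = 0: A_x + 400 = 0 → A_x = -400.0 N.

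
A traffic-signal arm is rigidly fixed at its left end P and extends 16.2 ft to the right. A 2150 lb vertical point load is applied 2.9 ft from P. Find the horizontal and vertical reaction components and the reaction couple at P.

ΣF_x = 0: P_x = 0.
ΣF_y = 0: P_y − 2150 = 0 → P_y = 2150 lb.
ΣM about P: M_P − 2150·2.9 = 0 → M_P = 6235 lb·ft.

P_x = 0, P_y = 2150 lb, M_P = 6235 lb·ft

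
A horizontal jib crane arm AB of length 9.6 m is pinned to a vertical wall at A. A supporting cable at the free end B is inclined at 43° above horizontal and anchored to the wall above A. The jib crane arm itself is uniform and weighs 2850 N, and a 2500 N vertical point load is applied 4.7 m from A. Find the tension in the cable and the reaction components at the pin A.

T = 3884 N, A_x = 2841 N, A_y = 2701 N

ΣM about A: T·sin43°·9.6 − 2850·4.8 − 2500·4.7 = 0 → T = 25430/(9.6·0.681998) = 3884.11 ≈ 3884 N.
ΣF_x = 0: A_x − T·cos43° = 0 → A_x = 3884.11 × 0.731354 = 2841 N.
ΣF_y = 0: A_y + T·sin43° − 2850 − 2500 = 0 → A_y = 5350 − 3884.11 × 0.681998 = 2701 N.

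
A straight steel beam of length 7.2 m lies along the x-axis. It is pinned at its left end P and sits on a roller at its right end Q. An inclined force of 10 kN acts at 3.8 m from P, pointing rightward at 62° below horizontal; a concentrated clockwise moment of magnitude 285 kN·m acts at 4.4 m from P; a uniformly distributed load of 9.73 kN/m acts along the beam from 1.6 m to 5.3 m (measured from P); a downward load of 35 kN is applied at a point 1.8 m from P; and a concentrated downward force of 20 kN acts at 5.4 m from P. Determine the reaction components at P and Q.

Resultant of the distributed load: 9.73 × 3.7 = 36.001 kN at 3.45 m from P.
Moments about P: Q_y·7.2 − 10·sin62°·3.8 − 285 − (9.73·3.7)·3.45 − 35·1.8 − 20·5.4 = 0 → Q_y = 613.755/7.2 = 85.2437 ≈ 85.24 kN.
ΣF_y = 0: P_y + 85.2437 − 10·sin62° − 9.73·3.7 − 35 − 20 = 0 → P_y = 14.59 kN.
ΣF_x = 0: P_x + 10·cos62° = 0 → P_x = -4.695 kN.

P_x = -4.695 kN, P_y = 14.59 kN, Q_y = 85.24 kN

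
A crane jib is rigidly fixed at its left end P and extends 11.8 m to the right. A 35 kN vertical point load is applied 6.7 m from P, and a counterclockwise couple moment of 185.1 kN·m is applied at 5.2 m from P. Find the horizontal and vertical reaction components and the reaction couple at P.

P_x = 0, P_y = 35.00 kN, M_P = 49.40 kN·m

ΣF_x = 0: P_x = 0.
ΣF_y = 0: P_y − 35 = 0 → P_y = 35.00 kN.
ΣM about P: M_P − 35·6.7 + 185.1 = 0 → M_P = 49.40 kN·m.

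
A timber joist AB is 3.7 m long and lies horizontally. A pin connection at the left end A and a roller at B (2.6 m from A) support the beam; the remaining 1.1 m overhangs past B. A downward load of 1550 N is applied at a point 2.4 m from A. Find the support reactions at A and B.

A_x = 0, A_y = 119.2 N, B_y = 1431 N

Moments about A: B_y·2.6 − 1550·2.4 = 0 → B_y = 3720/2.6 = 1430.77 ≈ 1431 N.
ΣF_y = 0: A_y + 1430.77 − 1550 = 0 → A_y = 119.2 N.
ΣF_x = 0: no horizontal applied forces, so A_x = 0.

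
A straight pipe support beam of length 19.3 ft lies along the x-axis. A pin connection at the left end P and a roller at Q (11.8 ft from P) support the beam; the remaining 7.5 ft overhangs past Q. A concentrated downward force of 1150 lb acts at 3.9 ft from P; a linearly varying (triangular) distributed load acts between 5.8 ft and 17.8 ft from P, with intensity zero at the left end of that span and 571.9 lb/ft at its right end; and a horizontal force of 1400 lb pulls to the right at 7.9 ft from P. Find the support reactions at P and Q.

P_x = -1400 lb, P_y = 188.3 lb, Q_y = 4393 lb

Resultant of the triangular load: ½ × 571.9 × 12 = 3431.4 lb, acting at 13.8 ft from P (one-third of the span from the peak).
Taking moments about P: Q_y·11.8 − 1150·3.9 − (½·571.9·12)·13.8 = 0 → Q_y = 51838.32/11.8 = 4393.08 ≈ 4393 lb.
ΣF_y = 0: P_y + 4393.08 − 1150 − ½·571.9·12 = 0 → P_y = 188.3 lb.
ΣF_x = 0: P_x + 1400 = 0 → P_x = -1400 lb.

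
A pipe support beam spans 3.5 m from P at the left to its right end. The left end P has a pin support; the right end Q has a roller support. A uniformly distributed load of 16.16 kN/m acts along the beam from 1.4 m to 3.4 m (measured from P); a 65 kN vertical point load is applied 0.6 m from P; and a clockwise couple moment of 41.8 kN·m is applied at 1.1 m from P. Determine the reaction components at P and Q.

P_x = 0, P_y = 52.07 kN, Q_y = 45.25 kN

Resultant of the distributed load: 16.16 × 2 = 32.32 kN at 2.4 m from P.
Moments about P: Q_y·3.5 − (16.16·2)·2.4 − 65·0.6 − 41.8 = 0 → Q_y = 158.368/3.5 = 45.248 ≈ 45.25 kN.
ΣF_y = 0: P_y + 45.248 − 16.16·2 − 65 = 0 → P_y = 52.07 kN.
ΣF_x = 0: no horizontal applied forces, so P_x = 0.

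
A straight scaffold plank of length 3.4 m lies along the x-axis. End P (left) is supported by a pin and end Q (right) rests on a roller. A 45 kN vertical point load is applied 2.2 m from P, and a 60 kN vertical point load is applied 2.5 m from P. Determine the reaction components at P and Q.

ΣM about P: Q_y·3.4 − 45·2.2 − 60·2.5 = 0 → Q_y = 249/3.4 = 73.2353 ≈ 73.24 kN.
ΣF_y = 0: P_y + 73.2353 − 45 − 60 = 0 → P_y = 31.76 kN.
ΣF_x = 0: no horizontal applied forces, so P_x = 0.

P_x = 0, P_y = 31.76 kN, Q_y = 73.24 kN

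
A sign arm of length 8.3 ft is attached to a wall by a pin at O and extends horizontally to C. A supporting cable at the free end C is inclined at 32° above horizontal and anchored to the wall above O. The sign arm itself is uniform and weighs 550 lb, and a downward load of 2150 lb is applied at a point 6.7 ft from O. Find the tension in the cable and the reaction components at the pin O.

T = 3794 lb, O_x = 3218 lb, O_y = 689.5 lb

ΣM about O: T·sin32°·8.3 − 550·4.15 − 2150·6.7 = 0 → T = 16687.5/(8.3·0.529919) = 3794.06 ≈ 3794 lb.
ΣF_x = 0: O_x − T·cos32° = 0 → O_x = 3794.06 × 0.848048 = 3218 lb.
ΣF_y = 0: O_y + T·sin32° − 550 − 2150 = 0 → O_y = 2700 − 3794.06 × 0.529919 = 689.5 lb.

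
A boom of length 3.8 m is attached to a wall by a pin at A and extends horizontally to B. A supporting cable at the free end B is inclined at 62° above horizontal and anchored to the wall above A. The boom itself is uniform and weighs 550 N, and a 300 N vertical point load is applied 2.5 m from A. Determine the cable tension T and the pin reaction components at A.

ΣM about A: T·sin62°·3.8 − 550·1.9 − 300·2.5 = 0 → T = 1795/(3.8·0.882948) = 534.99 ≈ 535.0 N.
ΣF_x = 0: A_x − T·cos62° = 0 → A_x = 534.99 × 0.469472 = 251.2 N.
ΣF_y = 0: A_y + T·sin62° − 550 − 300 = 0 → A_y = 850 − 534.99 × 0.882948 = 377.6 N.

T = 535.0 N, A_x = 251.2 N, A_y = 377.6 N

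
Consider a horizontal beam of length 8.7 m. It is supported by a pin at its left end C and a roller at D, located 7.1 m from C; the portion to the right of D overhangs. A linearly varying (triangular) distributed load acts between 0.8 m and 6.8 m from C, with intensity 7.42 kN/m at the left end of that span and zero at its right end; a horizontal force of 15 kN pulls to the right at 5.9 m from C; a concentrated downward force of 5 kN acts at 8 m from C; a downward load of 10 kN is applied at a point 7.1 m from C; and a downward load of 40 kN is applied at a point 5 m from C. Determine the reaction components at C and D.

Resultant of the triangular load: ½ × 7.42 × 6 = 22.26 kN, acting at 2.8 m from C (one-third of the span from the peak).
ΣM about C: D_y·7.1 − (½·7.42·6)·2.8 − 5·8 − 10·7.1 − 40·5 = 0 → D_y = 373.328/7.1 = 52.5814 ≈ 52.58 kN.
ΣF_y = 0: C_y + 52.5814 − ½·7.42·6 − 5 − 10 − 40 = 0 → C_y = 24.68 kN.
ΣF_x = 0: C_x + 15 = 0 → C_x = -15.00 kN.

C_x = -15.00 kN, C_y = 24.68 kN, D_y = 52.58 kN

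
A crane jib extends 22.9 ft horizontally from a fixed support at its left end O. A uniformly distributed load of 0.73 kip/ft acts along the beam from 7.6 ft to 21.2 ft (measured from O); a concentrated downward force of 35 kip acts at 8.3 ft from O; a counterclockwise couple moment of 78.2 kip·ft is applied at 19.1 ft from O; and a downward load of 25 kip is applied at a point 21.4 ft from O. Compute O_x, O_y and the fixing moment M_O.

Resultant of the distributed load: 0.73 × 13.6 = 9.928 kip at 14.4 ft from O.
ΣF_x = 0: O_x = 0.
ΣF_y = 0: O_y − 0.73·13.6 − 35 − 25 = 0 → O_y = 69.93 kip.
ΣM about O: M_O − (0.73·13.6)·14.4 − 35·8.3 + 78.2 − 25·21.4 = 0 → M_O = 890.3 kip·ft.

O_x = 0, O_y = 69.93 kip, M_O = 890.3 kip·ft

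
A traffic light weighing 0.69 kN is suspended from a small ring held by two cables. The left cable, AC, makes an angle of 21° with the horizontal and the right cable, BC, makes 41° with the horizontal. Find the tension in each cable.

ΣF_x = 0: −T_AC·cos21° + T_BC·cos41° = 0 → T_BC = 1.23701·T_AC.
ΣF_y = 0: T_AC·sin21° + T_BC·sin41° = 0.69.
Substitute: T_AC·(0.358368 + 1.23701·0.656059) = 0.69 → T_AC = 0.589784 ≈ 0.5898 kN.
Then T_BC = 1.23701 × 0.589784 = 0.7296 kN.

T_AC = 0.5898 kN, T_BC = 0.7296 kN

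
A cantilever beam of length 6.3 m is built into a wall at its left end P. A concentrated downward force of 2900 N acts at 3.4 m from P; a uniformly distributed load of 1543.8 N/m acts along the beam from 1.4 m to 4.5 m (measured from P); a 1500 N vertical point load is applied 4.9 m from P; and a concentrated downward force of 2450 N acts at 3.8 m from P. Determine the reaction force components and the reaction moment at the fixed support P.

P_x = 0, P_y = 11640 N, M_P = 40640 N·m

Resultant of the distributed load: 1543.8 × 3.1 = 4785.78 N at 2.95 m from P.
ΣF_x = 0: P_x = 0.
ΣF_y = 0: P_y − 2900 − 1543.8·3.1 − 1500 − 2450 = 0 → P_y = 11640 N.
ΣM about P: M_P − 2900·3.4 − (1543.8·3.1)·2.95 − 1500·4.9 − 2450·3.8 = 0 → M_P = 40640 N·m.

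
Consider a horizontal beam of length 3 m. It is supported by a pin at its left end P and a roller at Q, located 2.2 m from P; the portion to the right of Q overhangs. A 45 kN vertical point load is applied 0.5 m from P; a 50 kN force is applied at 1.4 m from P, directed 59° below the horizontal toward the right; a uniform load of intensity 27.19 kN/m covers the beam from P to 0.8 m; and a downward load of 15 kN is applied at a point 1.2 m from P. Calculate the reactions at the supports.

P_x = -25.75 kN, P_y = 74.97 kN, Q_y = 49.64 kN

Resultant of the distributed load: 27.19 × 0.8 = 21.752 kN at 0.4 m from P.
ΣM about P: Q_y·2.2 − 45·0.5 − 50·sin59°·1.4 − (27.19·0.8)·0.4 − 15·1.2 = 0 → Q_y = 109.203/2.2 = 49.6377 ≈ 49.64 kN.
ΣF_y = 0: P_y + 49.6377 − 45 − 50·sin59° − 27.19·0.8 − 15 = 0 → P_y = 74.97 kN.
ΣF_x = 0: P_x + 50·cos59° = 0 → P_x = -25.75 kN.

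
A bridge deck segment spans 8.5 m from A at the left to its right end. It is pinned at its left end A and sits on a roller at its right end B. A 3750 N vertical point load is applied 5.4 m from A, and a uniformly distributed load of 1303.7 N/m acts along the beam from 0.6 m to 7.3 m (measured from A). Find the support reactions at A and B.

Resultant of the distributed load: 1303.7 × 6.7 = 8734.79 N at 3.95 m from A.
Taking moments about A: B_y·8.5 − 3750·5.4 − (1303.7·6.7)·3.95 = 0 → B_y = 54752.4205/8.5 = 6441.46 ≈ 6441 N.
ΣF_y = 0: A_y + 6441.46 − 3750 − 1303.7·6.7 = 0 → A_y = 6043 N.
ΣF_x = 0: no horizontal applied forces, so A_x = 0.

A_x = 0, A_y = 6043 N, B_y = 6441 N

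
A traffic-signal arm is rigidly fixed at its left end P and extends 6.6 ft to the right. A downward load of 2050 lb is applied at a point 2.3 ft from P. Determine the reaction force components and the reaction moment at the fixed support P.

ΣF_x = 0: P_x = 0.
ΣF_y = 0: P_y − 2050 = 0 → P_y = 2050 lb.
ΣM about P: M_P − 2050·2.3 = 0 → M_P = 4715 lb·ft.

P_x = 0, P_y = 2050 lb, M_P = 4715 lb·ft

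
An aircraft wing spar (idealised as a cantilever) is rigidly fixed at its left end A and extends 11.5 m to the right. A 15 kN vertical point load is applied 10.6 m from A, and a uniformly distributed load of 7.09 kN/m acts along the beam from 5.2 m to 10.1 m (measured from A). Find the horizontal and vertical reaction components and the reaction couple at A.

Resultant of the distributed load: 7.09 × 4.9 = 34.741 kN at 7.65 m from A.
ΣF_x = 0: A_x = 0.
ΣF_y = 0: A_y − 15 − 7.09·4.9 = 0 → A_y = 49.74 kN.
ΣM about A: M_A − 15·10.6 − (7.09·4.9)·7.65 = 0 → M_A = 424.8 kN·m.

A_x = 0, A_y = 49.74 kN, M_A = 424.8 kN·m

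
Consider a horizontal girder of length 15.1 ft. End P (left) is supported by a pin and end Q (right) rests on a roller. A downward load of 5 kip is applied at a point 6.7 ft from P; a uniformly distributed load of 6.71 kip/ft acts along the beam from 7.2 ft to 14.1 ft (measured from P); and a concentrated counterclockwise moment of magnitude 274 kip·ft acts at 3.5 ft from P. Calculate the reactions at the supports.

P_x = 0, P_y = 34.57 kip, Q_y = 16.73 kip

Resultant of the distributed load: 6.71 × 6.9 = 46.299 kip at 10.65 ft from P.
ΣM about P: Q_y·15.1 − 5·6.7 − (6.71·6.9)·10.65 + 274 = 0 → Q_y = 252.58435/15.1 = 16.7274 ≈ 16.73 kip.
ΣF_y = 0: P_y + 16.7274 − 5 − 6.71·6.9 = 0 → P_y = 34.57 kip.
ΣF_x = 0: no horizontal applied forces, so P_x = 0.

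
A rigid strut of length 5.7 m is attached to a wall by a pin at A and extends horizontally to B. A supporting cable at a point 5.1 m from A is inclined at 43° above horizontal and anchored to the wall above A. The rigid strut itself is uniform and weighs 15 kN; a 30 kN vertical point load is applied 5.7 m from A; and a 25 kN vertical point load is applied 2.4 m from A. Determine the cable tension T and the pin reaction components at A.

ΣM about A: T·sin43°·5.1 − 15·2.85 − 30·5.7 − 25·2.4 = 0 → T = 273.75/(5.1·0.681998) = 78.7047 ≈ 78.70 kN.
ΣF_x = 0: A_x − T·cos43° = 0 → A_x = 78.7047 × 0.731354 = 57.56 kN.
ΣF_y = 0: A_y + T·sin43° − 15 − 30 − 25 = 0 → A_y = 70 − 78.7047 × 0.681998 = 16.32 kN.

T = 78.70 kN, A_x = 57.56 kN, A_y = 16.32 kN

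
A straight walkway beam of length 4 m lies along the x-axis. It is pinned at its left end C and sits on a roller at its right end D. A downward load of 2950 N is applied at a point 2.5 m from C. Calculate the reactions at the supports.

ΣM about C: D_y·4 − 2950·2.5 = 0 → D_y = 7375/4 = 1843.75 ≈ 1844 N.
ΣF_y = 0: C_y + 1843.75 − 2950 = 0 → C_y = 1106 N.
ΣF_x = 0: no horizontal applied forces, so C_x = 0.

C_x = 0, C_y = 1106 N, D_y = 1844 N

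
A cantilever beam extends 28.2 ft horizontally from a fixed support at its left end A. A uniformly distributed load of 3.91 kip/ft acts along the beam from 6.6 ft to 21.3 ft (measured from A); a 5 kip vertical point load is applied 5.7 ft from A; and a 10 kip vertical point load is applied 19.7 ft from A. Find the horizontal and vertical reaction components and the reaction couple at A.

A_x = 0, A_y = 72.48 kip, M_A = 1027 kip·ft

Resultant of the distributed load: 3.91 × 14.7 = 57.477 kip at 13.95 ft from A.
ΣF_x = 0: A_x = 0.
ΣF_y = 0: A_y − 3.91·14.7 − 5 − 10 = 0 → A_y = 72.48 kip.
ΣM about A: M_A − (3.91·14.7)·13.95 − 5·5.7 − 10·19.7 = 0 → M_A = 1027 kip·ft.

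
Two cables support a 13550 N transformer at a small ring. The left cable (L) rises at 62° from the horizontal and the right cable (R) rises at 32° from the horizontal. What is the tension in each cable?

T_L = 11520 N, T_R = 6377 N

ΣF_x = 0: −T_L·cos62° + T_R·cos32° = 0 → T_R = 0.553591·T_L.
ΣF_y = 0: T_L·sin62° + T_R·sin32° = 13550.
Substitute: T_L·(0.882948 + 0.553591·0.529919) = 13550 → T_L = 11519.1 ≈ 11520 N.
Then T_R = 0.553591 × 11519.1 = 6377 N.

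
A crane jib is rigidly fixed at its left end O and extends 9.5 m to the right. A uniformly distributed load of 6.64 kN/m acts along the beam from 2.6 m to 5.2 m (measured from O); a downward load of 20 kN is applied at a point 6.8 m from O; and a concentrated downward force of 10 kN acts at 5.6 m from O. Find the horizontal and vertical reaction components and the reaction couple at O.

Resultant of the distributed load: 6.64 × 2.6 = 17.264 kN at 3.9 m from O.
ΣF_x = 0: O_x = 0.
ΣF_y = 0: O_y − 6.64·2.6 − 20 − 10 = 0 → O_y = 47.26 kN.
ΣM about O: M_O − (6.64·2.6)·3.9 − 20·6.8 − 10·5.6 = 0 → M_O = 259.3 kN·m.

O_x = 0, O_y = 47.26 kN, M_O = 259.3 kN·m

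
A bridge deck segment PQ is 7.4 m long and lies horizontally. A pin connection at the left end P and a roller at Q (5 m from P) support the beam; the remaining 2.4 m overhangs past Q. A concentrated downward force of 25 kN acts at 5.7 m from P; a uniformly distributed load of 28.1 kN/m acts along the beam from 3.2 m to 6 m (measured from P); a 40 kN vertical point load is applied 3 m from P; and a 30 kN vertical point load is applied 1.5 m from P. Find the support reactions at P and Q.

Resultant of the distributed load: 28.1 × 2.8 = 78.68 kN at 4.6 m from P.
Moments about P: Q_y·5 − 25·5.7 − (28.1·2.8)·4.6 − 40·3 − 30·1.5 = 0 → Q_y = 669.428/5 = 133.886 ≈ 133.9 kN.
ΣF_y = 0: P_y + 133.886 − 25 − 28.1·2.8 − 40 − 30 = 0 → P_y = 39.79 kN.
ΣF_x = 0: no horizontal applied forces, so P_x = 0.

P_x = 0, P_y = 39.79 kN, Q_y = 133.9 kN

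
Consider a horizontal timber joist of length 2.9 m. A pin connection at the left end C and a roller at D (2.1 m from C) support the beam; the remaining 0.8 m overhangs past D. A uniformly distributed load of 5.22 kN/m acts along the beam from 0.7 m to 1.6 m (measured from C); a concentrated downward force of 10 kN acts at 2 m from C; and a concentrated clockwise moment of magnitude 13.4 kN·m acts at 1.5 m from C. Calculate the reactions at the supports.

C_x = 0, C_y = -3.779 kN, D_y = 18.48 kN

Resultant of the distributed load: 5.22 × 0.9 = 4.698 kN at 1.15 m from C.
Moments about C: D_y·2.1 − (5.22·0.9)·1.15 − 10·2 − 13.4 = 0 → D_y = 38.8027/2.1 = 18.4775 ≈ 18.48 kN.
ΣF_y = 0: C_y + 18.4775 − 5.22·0.9 − 10 = 0 → C_y = -3.779 kN.
ΣF_x = 0: no horizontal applied forces, so C_x = 0.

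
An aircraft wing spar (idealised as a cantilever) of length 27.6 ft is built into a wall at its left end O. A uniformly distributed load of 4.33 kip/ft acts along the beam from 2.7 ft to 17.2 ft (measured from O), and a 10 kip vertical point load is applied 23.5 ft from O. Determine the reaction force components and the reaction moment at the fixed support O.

Resultant of the distributed load: 4.33 × 14.5 = 62.785 kip at 9.95 ft from O.
ΣF_x = 0: O_x = 0.
ΣF_y = 0: O_y − 4.33·14.5 − 10 = 0 → O_y = 72.78 kip.
ΣM about O: M_O − (4.33·14.5)·9.95 − 10·23.5 = 0 → M_O = 859.7 kip·ft.

O_x = 0, O_y = 72.78 kip, M_O = 859.7 kip·ft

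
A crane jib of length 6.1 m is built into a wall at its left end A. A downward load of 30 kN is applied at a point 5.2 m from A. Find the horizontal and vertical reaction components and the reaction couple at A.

ΣF_x = 0: A_x = 0.
ΣF_y = 0: A_y − 30 = 0 → A_y = 30.00 kN.
ΣM about A: M_A − 30·5.2 = 0 → M_A = 156.0 kN·m.

A_x = 0, A_y = 30.00 kN, M_A = 156.0 kN·m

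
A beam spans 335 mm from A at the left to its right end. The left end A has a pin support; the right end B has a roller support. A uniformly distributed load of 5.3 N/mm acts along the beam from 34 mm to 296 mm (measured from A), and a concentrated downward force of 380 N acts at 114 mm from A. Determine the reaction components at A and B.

A_x = 0, A_y = 955.3 N, B_y = 813.3 N

Resultant of the distributed load: 5.3 × 262 = 1388.6 N at 165 mm from A.
Taking moments about A: B_y·335 − (5.3·262)·165 − 380·114 = 0 → B_y = 272439/335 = 813.251 ≈ 813.3 N.
ΣF_y = 0: A_y + 813.251 − 5.3·262 − 380 = 0 → A_y = 955.3 N.
ΣF_x = 0: no horizontal applied forces, so A_x = 0.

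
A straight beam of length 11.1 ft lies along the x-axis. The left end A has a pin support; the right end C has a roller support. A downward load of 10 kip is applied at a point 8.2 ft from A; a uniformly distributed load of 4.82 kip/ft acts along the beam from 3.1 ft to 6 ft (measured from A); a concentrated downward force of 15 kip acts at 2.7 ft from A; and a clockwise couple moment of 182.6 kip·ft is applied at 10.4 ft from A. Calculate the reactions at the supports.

Resultant of the distributed load: 4.82 × 2.9 = 13.978 kip at 4.55 ft from A.
Taking moments about A: C_y·11.1 − 10·8.2 − (4.82·2.9)·4.55 − 15·2.7 − 182.6 = 0 → C_y = 368.6999/11.1 = 33.2162 ≈ 33.22 kip.
ΣF_y = 0: A_y + 33.2162 − 10 − 4.82·2.9 − 15 = 0 → A_y = 5.762 kip.
ΣF_x = 0: no horizontal applied forces, so A_x = 0.

A_x = 0, A_y = 5.762 kip, C_y = 33.22 kip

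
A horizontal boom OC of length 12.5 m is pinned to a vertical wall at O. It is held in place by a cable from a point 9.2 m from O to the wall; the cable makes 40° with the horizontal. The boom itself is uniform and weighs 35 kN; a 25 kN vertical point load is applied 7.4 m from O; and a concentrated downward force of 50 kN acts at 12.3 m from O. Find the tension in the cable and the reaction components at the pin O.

T = 172.3 kN, O_x = 132.0 kN, O_y = -0.7337 kN

ΣM about O: T·sin40°·9.2 − 35·6.25 − 25·7.4 − 50·12.3 = 0 → T = 1018.75/(9.2·0.642788) = 172.271 ≈ 172.3 kN.
ΣF_x = 0: O_x − T·cos40° = 0 → O_x = 172.271 × 0.766044 = 132.0 kN.
ΣF_y = 0: O_y + T·sin40° − 35 − 25 − 50 = 0 → O_y = 110 − 172.271 × 0.642788 = -0.7337 kN.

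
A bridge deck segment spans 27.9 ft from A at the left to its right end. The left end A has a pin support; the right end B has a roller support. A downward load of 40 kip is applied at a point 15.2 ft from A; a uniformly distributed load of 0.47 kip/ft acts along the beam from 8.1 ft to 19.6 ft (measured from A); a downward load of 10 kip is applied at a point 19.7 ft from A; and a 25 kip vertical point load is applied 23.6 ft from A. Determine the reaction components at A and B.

A_x = 0, A_y = 27.72 kip, B_y = 52.68 kip

Resultant of the distributed load: 0.47 × 11.5 = 5.405 kip at 13.85 ft from A.
ΣM about A: B_y·27.9 − 40·15.2 − (0.47·11.5)·13.85 − 10·19.7 − 25·23.6 = 0 → B_y = 1469.85925/27.9 = 52.6831 ≈ 52.68 kip.
ΣF_y = 0: A_y + 52.6831 − 40 − 0.47·11.5 − 10 − 25 = 0 → A_y = 27.72 kip.
ΣF_x = 0: no horizontal applied forces, so A_x = 0.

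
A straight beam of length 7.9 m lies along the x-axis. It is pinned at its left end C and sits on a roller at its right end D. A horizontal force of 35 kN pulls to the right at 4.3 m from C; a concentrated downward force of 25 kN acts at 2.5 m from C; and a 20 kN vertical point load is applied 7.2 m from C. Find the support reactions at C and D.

Taking moments about C: D_y·7.9 − 25·2.5 − 20·7.2 = 0 → D_y = 206.5/7.9 = 26.1392 ≈ 26.14 kN.
ΣF_y = 0: C_y + 26.1392 − 25 − 20 = 0 → C_y = 18.86 kN.
ΣF_x = 0: C_x + 35 = 0 → C_x = -35.00 kN.

C_x = -35.00 kN, C_y = 18.86 kN, D_y = 26.14 kN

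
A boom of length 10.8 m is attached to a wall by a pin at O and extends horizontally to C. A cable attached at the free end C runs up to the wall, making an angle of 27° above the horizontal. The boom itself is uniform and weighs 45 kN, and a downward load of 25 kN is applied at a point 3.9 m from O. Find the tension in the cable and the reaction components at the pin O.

ΣM about O: T·sin27°·10.8 − 45·5.4 − 25·3.9 = 0 → T = 340.5/(10.8·0.45399) = 69.446 ≈ 69.45 kN.
ΣF_x = 0: O_x − T·cos27° = 0 → O_x = 69.446 × 0.891007 = 61.88 kN.
ΣF_y = 0: O_y + T·sin27° − 45 − 25 = 0 → O_y = 70 − 69.446 × 0.45399 = 38.47 kN.

T = 69.45 kN, O_x = 61.88 kN, O_y = 38.47 kN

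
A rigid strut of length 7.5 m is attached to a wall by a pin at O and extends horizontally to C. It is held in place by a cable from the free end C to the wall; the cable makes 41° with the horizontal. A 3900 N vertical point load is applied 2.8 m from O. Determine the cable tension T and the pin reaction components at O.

T = 2219 N, O_x = 1675 N, O_y = 2444 N

ΣM about O: T·sin41°·7.5 − 3900·2.8 = 0 → T = 10920/(7.5·0.656059) = 2219.31 ≈ 2219 N.
ΣF_x = 0: O_x − T·cos41° = 0 → O_x = 2219.31 × 0.75471 = 1675 N.
ΣF_y = 0: O_y + T·sin41° − 3900 = 0 → O_y = 3900 − 2219.31 × 0.656059 = 2444 N.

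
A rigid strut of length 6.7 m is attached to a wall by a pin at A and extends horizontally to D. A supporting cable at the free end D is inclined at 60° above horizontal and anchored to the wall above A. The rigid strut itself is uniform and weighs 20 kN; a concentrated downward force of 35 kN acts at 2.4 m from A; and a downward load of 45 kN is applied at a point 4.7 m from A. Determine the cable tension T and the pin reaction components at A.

T = 62.47 kN, A_x = 31.24 kN, A_y = 45.90 kN

ΣM about A: T·sin60°·6.7 − 20·3.35 − 35·2.4 − 45·4.7 = 0 → T = 362.5/(6.7·0.866025) = 62.4745 ≈ 62.47 kN.
ΣF_x = 0: A_x − T·cos60° = 0 → A_x = 62.4745 × 0.5 = 31.24 kN.
ΣF_y = 0: A_y + T·sin60° − 20 − 35 − 45 = 0 → A_y = 100 − 62.4745 × 0.866025 = 45.90 kN.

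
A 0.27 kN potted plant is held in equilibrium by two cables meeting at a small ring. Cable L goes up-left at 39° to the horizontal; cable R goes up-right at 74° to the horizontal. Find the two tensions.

ΣF_x = 0: −T_L·cos39° + T_R·cos74° = 0 → T_R = 2.81945·T_L.
ΣF_y = 0: T_L·sin39° + T_R·sin74° = 0.27.
Substitute: T_L·(0.62932 + 2.81945·0.961262) = 0.27 → T_L = 0.0808492 ≈ 0.08085 kN.
Then T_R = 2.81945 × 0.0808492 = 0.2280 kN.

T_L = 0.08085 kN, T_R = 0.2280 kN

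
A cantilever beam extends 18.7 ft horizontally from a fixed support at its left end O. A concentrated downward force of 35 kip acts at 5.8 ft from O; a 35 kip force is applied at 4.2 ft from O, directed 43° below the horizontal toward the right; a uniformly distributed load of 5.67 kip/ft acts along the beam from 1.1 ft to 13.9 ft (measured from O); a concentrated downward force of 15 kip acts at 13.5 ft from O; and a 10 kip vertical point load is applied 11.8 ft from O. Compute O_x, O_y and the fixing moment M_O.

Resultant of the distributed load: 5.67 × 12.8 = 72.576 kip at 7.5 ft from O.
ΣF_x = 0: O_x + 35·cos43° = 0 → O_x = -25.60 kip.
ΣF_y = 0: O_y − 35 − 35·sin43° − 5.67·12.8 − 15 − 10 = 0 → O_y = 156.4 kip.
ΣM about O: M_O − 35·5.8 − 35·sin43°·4.2 − (5.67·12.8)·7.5 − 15·13.5 − 10·11.8 = 0 → M_O = 1168 kip·ft.

O_x = -25.60 kip, O_y = 156.4 kip, M_O = 1168 kip·ft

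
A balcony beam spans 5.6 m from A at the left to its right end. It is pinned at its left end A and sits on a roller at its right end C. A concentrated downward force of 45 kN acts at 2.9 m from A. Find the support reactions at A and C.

Taking moments about A: C_y·5.6 − 45·2.9 = 0 → C_y = 130.5/5.6 = 23.3036 ≈ 23.30 kN.
ΣF_y = 0: A_y + 23.3036 − 45 = 0 → A_y = 21.70 kN.
ΣF_x = 0: no horizontal applied forces, so A_x = 0.

A_x = 0, A_y = 21.70 kN, C_y = 23.30 kN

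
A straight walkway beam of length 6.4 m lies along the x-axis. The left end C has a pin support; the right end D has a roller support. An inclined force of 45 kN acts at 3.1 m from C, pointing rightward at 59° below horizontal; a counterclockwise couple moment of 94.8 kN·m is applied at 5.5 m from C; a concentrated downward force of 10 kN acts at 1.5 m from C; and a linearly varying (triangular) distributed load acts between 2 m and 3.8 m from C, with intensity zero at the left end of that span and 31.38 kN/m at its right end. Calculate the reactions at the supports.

C_x = -23.18 kN, C_y = 56.48 kN, D_y = 20.34 kN

Resultant of the triangular load: ½ × 31.38 × 1.8 = 28.242 kN, acting at 3.2 m from C (one-third of the span from the peak).
ΣM about C: D_y·6.4 − 45·sin59°·3.1 + 94.8 − 10·1.5 − (½·31.38·1.8)·3.2 = 0 → D_y = 130.149/6.4 = 20.3358 ≈ 20.34 kN.
ΣF_y = 0: C_y + 20.3358 − 45·sin59° − 10 − ½·31.38·1.8 = 0 → C_y = 56.48 kN.
ΣF_x = 0: C_x + 45·cos59° = 0 → C_x = -23.18 kN.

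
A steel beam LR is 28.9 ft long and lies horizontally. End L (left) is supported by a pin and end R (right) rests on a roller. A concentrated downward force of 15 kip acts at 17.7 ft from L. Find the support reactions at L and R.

L_x = 0, L_y = 5.813 kip, R_y = 9.187 kip

Moments about L: R_y·28.9 − 15·17.7 = 0 → R_y = 265.5/28.9 = 9.18685 ≈ 9.187 kip.
ΣF_y = 0: L_y + 9.18685 − 15 = 0 → L_y = 5.813 kip.
ΣF_x = 0: no horizontal applied forces, so L_x = 0.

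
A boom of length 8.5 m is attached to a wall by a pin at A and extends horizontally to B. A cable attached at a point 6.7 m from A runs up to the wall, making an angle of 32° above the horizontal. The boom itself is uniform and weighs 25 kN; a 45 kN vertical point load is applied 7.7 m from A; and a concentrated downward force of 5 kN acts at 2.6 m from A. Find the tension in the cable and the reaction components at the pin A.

ΣM about A: T·sin32°·6.7 − 25·4.25 − 45·7.7 − 5·2.6 = 0 → T = 465.75/(6.7·0.529919) = 131.18 ≈ 131.2 kN.
ΣF_x = 0: A_x − T·cos32° = 0 → A_x = 131.18 × 0.848048 = 111.2 kN.
ΣF_y = 0: A_y + T·sin32° − 25 − 45 − 5 = 0 → A_y = 75 − 131.18 × 0.529919 = 5.485 kN.

T = 131.2 kN, A_x = 111.2 kN, A_y = 5.485 kN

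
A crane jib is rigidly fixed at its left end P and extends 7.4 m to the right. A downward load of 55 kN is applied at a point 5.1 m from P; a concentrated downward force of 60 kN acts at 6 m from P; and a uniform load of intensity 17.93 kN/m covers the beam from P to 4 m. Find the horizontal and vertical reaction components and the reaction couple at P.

Resultant of the distributed load: 17.93 × 4 = 71.72 kN at 2 m from P.
ΣF_x = 0: P_x = 0.
ΣF_y = 0: P_y − 55 − 60 − 17.93·4 = 0 → P_y = 186.7 kN.
ΣM about P: M_P − 55·5.1 − 60·6 − (17.93·4)·2 = 0 → M_P = 783.9 kN·m.

P_x = 0, P_y = 186.7 kN, M_P = 783.9 kN·m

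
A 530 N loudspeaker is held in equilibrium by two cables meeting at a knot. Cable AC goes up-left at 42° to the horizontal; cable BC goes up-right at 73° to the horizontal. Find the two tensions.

ΣF_x = 0: −T_AC·cos42° + T_BC·cos73° = 0 → T_BC = 2.54178·T_AC.
ΣF_y = 0: T_AC·sin42° + T_BC·sin73° = 530.
Substitute: T_AC·(0.669131 + 2.54178·0.956305) = 530 → T_AC = 170.976 ≈ 171.0 N.
Then T_BC = 2.54178 × 170.976 = 434.6 N.

T_AC = 171.0 N, T_BC = 434.6 N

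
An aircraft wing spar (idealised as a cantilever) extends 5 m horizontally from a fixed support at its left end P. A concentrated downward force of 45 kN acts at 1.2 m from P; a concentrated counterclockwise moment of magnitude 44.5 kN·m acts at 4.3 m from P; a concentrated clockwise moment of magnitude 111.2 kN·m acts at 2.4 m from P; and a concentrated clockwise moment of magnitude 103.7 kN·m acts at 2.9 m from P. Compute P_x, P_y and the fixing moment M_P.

ΣF_x = 0: P_x = 0.
ΣF_y = 0: P_y − 45 = 0 → P_y = 45.00 kN.
ΣM about P: M_P − 45·1.2 + 44.5 − 111.2 − 103.7 = 0 → M_P = 224.4 kN·m.

P_x = 0, P_y = 45.00 kN, M_P = 224.4 kN·m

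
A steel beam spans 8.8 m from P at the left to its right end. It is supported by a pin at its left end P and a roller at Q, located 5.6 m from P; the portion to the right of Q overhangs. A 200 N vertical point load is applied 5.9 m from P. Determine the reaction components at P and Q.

Taking moments about P: Q_y·5.6 − 200·5.9 = 0 → Q_y = 1180/5.6 = 210.714 ≈ 210.7 N.
ΣF_y = 0: P_y + 210.714 − 200 = 0 → P_y = -10.71 N.
ΣF_x = 0: no horizontal applied forces, so P_x = 0.

P_x = 0, P_y = -10.71 N, Q_y = 210.7 N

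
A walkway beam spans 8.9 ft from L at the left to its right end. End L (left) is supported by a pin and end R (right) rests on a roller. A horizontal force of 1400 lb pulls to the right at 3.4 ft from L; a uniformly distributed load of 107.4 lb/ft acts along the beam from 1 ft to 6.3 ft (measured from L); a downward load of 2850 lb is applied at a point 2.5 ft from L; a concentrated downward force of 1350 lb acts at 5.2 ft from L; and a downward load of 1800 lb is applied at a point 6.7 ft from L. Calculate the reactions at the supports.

Resultant of the distributed load: 107.4 × 5.3 = 569.22 lb at 3.65 ft from L.
Taking moments about L: R_y·8.9 − (107.4·5.3)·3.65 − 2850·2.5 − 1350·5.2 − 1800·6.7 = 0 → R_y = 28282.653/8.9 = 3177.83 ≈ 3178 lb.
ΣF_y = 0: L_y + 3177.83 − 107.4·5.3 − 2850 − 1350 − 1800 = 0 → L_y = 3391 lb.
ΣF_x = 0: L_x + 1400 = 0 → L_x = -1400 lb.

L_x = -1400 lb, L_y = 3391 lb, R_y = 3178 lb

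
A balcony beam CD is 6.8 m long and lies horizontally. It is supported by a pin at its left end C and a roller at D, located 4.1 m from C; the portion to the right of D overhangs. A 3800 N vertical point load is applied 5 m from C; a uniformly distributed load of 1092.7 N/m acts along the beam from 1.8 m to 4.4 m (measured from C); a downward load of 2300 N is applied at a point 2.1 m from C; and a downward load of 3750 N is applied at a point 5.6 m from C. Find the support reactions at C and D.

C_x = 0, C_y = -391.2 N, D_y = 13080 N

Resultant of the distributed load: 1092.7 × 2.6 = 2841.02 N at 3.1 m from C.
ΣM about C: D_y·4.1 − 3800·5 − (1092.7·2.6)·3.1 − 2300·2.1 − 3750·5.6 = 0 → D_y = 53637.162/4.1 = 13082.2 ≈ 13080 N.
ΣF_y = 0: C_y + 13082.2 − 3800 − 1092.7·2.6 − 2300 − 3750 = 0 → C_y = -391.2 N.
ΣF_x = 0: no horizontal applied forces, so C_x = 0.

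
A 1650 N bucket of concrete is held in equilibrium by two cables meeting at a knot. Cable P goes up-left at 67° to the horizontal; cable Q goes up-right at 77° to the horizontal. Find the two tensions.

T_P = 631.5 N, T_Q = 1097 N

ΣF_x = 0: −T_P·cos67° + T_Q·cos77° = 0 → T_Q = 1.73696·T_P.
ΣF_y = 0: T_P·sin67° + T_Q·sin77° = 1650.
Substitute: T_P·(0.920505 + 1.73696·0.97437) = 1650 → T_P = 631.471 ≈ 631.5 N.
Then T_Q = 1.73696 × 631.471 = 1097 N.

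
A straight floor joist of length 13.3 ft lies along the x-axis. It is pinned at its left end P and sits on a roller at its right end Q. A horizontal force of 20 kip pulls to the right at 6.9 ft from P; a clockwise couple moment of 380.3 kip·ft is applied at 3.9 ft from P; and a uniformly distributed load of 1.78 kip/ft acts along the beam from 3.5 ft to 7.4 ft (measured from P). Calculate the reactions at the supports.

Resultant of the distributed load: 1.78 × 3.9 = 6.942 kip at 5.45 ft from P.
Moments about P: Q_y·13.3 − 380.3 − (1.78·3.9)·5.45 = 0 → Q_y = 418.1339/13.3 = 31.4386 ≈ 31.44 kip.
ΣF_y = 0: P_y + 31.4386 − 1.78·3.9 = 0 → P_y = -24.50 kip.
ΣF_x = 0: P_x + 20 = 0 → P_x = -20.00 kip.

P_x = -20.00 kip, P_y = -24.50 kip, Q_y = 31.44 kip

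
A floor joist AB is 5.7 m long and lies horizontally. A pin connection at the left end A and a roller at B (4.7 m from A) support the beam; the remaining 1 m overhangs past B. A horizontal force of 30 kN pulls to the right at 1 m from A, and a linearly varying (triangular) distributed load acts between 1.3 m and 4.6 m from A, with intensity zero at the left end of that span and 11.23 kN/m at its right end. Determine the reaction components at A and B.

A_x = -30.00 kN, A_y = 4.731 kN, B_y = 13.80 kN

Resultant of the triangular load: ½ × 11.23 × 3.3 = 18.5295 kN, acting at 3.5 m from A (one-third of the span from the peak).
Taking moments about A: B_y·4.7 − (½·11.23·3.3)·3.5 = 0 → B_y = 64.85325/4.7 = 13.7986 ≈ 13.80 kN.
ΣF_y = 0: A_y + 13.7986 − ½·11.23·3.3 = 0 → A_y = 4.731 kN.
ΣF_x = 0: A_x + 30 = 0 → A_x = -30.00 kN.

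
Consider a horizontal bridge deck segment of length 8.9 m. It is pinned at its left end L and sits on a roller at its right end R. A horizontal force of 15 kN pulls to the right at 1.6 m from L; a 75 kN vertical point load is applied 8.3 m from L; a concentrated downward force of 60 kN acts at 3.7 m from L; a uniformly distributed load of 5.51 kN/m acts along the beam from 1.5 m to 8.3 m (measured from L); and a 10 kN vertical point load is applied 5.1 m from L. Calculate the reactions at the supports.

L_x = -15.00 kN, L_y = 61.22 kN, R_y = 121.2 kN

Resultant of the distributed load: 5.51 × 6.8 = 37.468 kN at 4.9 m from L.
Taking moments about L: R_y·8.9 − 75·8.3 − 60·3.7 − (5.51·6.8)·4.9 − 10·5.1 = 0 → R_y = 1079.0932/8.9 = 121.246 ≈ 121.2 kN.
ΣF_y = 0: L_y + 121.246 − 75 − 60 − 5.51·6.8 − 10 = 0 → L_y = 61.22 kN.
ΣF_x = 0: L_x + 15 = 0 → L_x = -15.00 kN.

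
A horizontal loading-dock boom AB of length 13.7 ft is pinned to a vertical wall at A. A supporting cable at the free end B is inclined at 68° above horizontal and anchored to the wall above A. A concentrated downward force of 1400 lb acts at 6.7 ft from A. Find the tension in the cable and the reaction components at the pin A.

T = 738.4 lb, A_x = 276.6 lb, A_y = 715.3 lb

ΣM about A: T·sin68°·13.7 − 1400·6.7 = 0 → T = 9380/(13.7·0.927184) = 738.442 ≈ 738.4 lb.
ΣF_x = 0: A_x − T·cos68° = 0 → A_x = 738.442 × 0.374607 = 276.6 lb.
ΣF_y = 0: A_y + T·sin68° − 1400 = 0 → A_y = 1400 − 738.442 × 0.927184 = 715.3 lb.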